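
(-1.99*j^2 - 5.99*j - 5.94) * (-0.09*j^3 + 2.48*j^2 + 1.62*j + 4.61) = 0.1791*j^5 - 4.3961*j^4 - 17.5444*j^3 - 33.6089*j^2 - 37.2367*j - 27.3834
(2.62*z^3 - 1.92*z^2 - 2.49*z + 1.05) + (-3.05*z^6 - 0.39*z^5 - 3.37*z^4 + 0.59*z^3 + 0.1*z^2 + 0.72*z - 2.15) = -3.05*z^6 - 0.39*z^5 - 3.37*z^4 + 3.21*z^3 - 1.82*z^2 - 1.77*z - 1.1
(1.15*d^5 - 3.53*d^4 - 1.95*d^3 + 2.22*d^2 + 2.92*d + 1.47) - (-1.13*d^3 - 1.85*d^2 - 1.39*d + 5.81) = 1.15*d^5 - 3.53*d^4 - 0.82*d^3 + 4.07*d^2 + 4.31*d - 4.34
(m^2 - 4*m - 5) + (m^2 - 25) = 2*m^2 - 4*m - 30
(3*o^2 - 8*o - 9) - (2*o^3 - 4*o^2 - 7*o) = -2*o^3 + 7*o^2 - o - 9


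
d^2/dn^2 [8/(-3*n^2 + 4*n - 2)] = 16*(9*n^2 - 12*n - 4*(3*n - 2)^2 + 6)/(3*n^2 - 4*n + 2)^3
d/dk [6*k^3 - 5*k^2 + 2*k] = 18*k^2 - 10*k + 2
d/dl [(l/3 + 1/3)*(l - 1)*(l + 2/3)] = l^2 + 4*l/9 - 1/3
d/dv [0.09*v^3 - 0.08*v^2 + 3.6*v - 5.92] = 0.27*v^2 - 0.16*v + 3.6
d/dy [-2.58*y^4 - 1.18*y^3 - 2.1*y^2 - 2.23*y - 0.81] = -10.32*y^3 - 3.54*y^2 - 4.2*y - 2.23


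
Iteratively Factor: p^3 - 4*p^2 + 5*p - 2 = (p - 2)*(p^2 - 2*p + 1) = (p - 2)*(p - 1)*(p - 1)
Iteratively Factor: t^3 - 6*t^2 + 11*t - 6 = (t - 3)*(t^2 - 3*t + 2) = (t - 3)*(t - 2)*(t - 1)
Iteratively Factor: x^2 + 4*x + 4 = (x + 2)*(x + 2)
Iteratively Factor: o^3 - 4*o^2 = (o)*(o^2 - 4*o) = o*(o - 4)*(o)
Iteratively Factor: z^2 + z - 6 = (z + 3)*(z - 2)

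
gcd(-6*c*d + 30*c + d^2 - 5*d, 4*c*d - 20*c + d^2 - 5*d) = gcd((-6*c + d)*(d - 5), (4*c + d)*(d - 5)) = d - 5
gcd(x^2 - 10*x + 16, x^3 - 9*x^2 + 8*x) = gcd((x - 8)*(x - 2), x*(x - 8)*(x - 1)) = x - 8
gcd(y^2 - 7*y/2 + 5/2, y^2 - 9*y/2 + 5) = y - 5/2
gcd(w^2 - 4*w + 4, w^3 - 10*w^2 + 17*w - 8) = 1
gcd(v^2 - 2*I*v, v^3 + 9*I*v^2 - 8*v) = v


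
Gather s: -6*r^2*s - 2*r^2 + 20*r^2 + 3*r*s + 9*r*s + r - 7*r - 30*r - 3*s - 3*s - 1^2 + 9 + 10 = 18*r^2 - 36*r + s*(-6*r^2 + 12*r - 6) + 18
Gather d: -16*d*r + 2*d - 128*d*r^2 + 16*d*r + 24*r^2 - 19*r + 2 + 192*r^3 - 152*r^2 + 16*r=d*(2 - 128*r^2) + 192*r^3 - 128*r^2 - 3*r + 2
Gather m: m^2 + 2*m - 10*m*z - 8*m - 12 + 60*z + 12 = m^2 + m*(-10*z - 6) + 60*z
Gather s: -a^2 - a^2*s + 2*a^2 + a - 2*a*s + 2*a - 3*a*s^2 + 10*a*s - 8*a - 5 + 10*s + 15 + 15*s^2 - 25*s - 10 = a^2 - 5*a + s^2*(15 - 3*a) + s*(-a^2 + 8*a - 15)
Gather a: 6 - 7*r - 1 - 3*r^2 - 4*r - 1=-3*r^2 - 11*r + 4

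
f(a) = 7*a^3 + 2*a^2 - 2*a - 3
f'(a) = 21*a^2 + 4*a - 2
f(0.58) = -2.12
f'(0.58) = 7.38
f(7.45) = 2987.56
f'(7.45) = 1193.35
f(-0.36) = -2.35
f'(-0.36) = -0.72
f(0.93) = 2.50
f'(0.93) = 19.88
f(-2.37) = -80.21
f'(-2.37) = 106.47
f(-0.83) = -3.96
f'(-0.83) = 9.15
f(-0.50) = -2.38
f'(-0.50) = 1.25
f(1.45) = 19.65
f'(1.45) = 47.95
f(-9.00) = -4926.00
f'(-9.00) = 1663.00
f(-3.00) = -168.00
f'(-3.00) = 175.00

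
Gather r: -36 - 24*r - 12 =-24*r - 48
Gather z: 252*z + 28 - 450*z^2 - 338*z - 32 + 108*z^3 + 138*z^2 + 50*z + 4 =108*z^3 - 312*z^2 - 36*z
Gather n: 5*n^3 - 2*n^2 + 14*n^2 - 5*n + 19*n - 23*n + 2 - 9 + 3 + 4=5*n^3 + 12*n^2 - 9*n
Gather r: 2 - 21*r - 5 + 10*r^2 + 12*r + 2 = 10*r^2 - 9*r - 1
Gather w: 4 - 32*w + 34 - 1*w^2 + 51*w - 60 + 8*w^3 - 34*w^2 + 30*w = 8*w^3 - 35*w^2 + 49*w - 22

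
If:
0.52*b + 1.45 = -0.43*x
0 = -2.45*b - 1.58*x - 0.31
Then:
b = 9.30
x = -14.62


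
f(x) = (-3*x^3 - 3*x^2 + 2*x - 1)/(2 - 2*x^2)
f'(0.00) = 1.00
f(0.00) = -0.50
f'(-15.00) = 1.50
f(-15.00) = -21.02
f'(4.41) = 1.42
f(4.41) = 8.34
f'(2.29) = 0.82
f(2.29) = 5.68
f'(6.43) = 1.47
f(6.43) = 11.27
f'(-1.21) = 18.25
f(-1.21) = 2.69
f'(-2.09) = 2.00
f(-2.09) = -1.35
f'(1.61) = -1.75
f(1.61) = 5.68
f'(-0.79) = 18.12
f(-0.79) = -3.95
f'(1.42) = -5.46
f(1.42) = 6.30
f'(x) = 4*x*(-3*x^3 - 3*x^2 + 2*x - 1)/(2 - 2*x^2)^2 + (-9*x^2 - 6*x + 2)/(2 - 2*x^2)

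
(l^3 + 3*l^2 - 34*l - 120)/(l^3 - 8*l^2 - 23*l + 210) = (l + 4)/(l - 7)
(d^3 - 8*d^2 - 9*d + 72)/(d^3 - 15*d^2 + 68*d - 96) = (d + 3)/(d - 4)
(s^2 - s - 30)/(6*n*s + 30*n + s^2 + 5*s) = (s - 6)/(6*n + s)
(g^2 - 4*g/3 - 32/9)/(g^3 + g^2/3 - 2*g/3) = (9*g^2 - 12*g - 32)/(3*g*(3*g^2 + g - 2))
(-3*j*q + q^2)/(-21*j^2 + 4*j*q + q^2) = q/(7*j + q)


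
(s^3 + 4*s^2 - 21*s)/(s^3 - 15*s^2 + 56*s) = (s^2 + 4*s - 21)/(s^2 - 15*s + 56)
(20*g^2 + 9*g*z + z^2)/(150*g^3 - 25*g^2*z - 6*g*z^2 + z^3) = (4*g + z)/(30*g^2 - 11*g*z + z^2)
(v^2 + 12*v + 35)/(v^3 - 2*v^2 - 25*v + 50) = (v + 7)/(v^2 - 7*v + 10)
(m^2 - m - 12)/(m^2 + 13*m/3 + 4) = 3*(m - 4)/(3*m + 4)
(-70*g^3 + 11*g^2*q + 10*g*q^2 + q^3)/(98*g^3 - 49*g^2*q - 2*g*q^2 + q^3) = (5*g + q)/(-7*g + q)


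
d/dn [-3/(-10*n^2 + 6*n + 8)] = 3*(3 - 10*n)/(2*(-5*n^2 + 3*n + 4)^2)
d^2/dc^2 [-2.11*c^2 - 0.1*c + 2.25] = -4.22000000000000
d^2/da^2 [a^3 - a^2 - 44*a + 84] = 6*a - 2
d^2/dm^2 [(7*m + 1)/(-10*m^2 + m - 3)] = 2*(-(7*m + 1)*(20*m - 1)^2 + 3*(70*m + 1)*(10*m^2 - m + 3))/(10*m^2 - m + 3)^3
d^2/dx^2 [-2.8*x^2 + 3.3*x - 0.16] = -5.60000000000000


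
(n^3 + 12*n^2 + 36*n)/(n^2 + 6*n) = n + 6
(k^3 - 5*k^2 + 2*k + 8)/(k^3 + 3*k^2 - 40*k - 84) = (k^3 - 5*k^2 + 2*k + 8)/(k^3 + 3*k^2 - 40*k - 84)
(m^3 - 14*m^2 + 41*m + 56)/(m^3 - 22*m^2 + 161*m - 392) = (m + 1)/(m - 7)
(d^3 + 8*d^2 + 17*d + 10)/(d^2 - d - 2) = (d^2 + 7*d + 10)/(d - 2)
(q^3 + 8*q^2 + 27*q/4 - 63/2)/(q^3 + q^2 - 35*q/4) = (2*q^2 + 9*q - 18)/(q*(2*q - 5))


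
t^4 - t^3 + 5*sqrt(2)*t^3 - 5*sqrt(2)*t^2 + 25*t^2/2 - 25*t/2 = t*(t - 1)*(t + 5*sqrt(2)/2)^2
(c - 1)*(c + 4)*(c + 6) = c^3 + 9*c^2 + 14*c - 24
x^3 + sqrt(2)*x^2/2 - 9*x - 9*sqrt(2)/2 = (x - 3)*(x + 3)*(x + sqrt(2)/2)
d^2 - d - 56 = (d - 8)*(d + 7)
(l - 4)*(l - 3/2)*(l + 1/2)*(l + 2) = l^4 - 3*l^3 - 27*l^2/4 + 19*l/2 + 6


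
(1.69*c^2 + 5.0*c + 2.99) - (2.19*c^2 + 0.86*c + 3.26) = -0.5*c^2 + 4.14*c - 0.27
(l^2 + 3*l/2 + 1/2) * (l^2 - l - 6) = l^4 + l^3/2 - 7*l^2 - 19*l/2 - 3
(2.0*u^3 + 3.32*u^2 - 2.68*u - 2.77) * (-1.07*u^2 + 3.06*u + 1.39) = -2.14*u^5 + 2.5676*u^4 + 15.8068*u^3 - 0.622100000000001*u^2 - 12.2014*u - 3.8503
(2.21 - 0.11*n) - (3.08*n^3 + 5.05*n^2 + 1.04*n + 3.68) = -3.08*n^3 - 5.05*n^2 - 1.15*n - 1.47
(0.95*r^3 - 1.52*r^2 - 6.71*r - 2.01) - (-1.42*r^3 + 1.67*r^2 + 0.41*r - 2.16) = 2.37*r^3 - 3.19*r^2 - 7.12*r + 0.15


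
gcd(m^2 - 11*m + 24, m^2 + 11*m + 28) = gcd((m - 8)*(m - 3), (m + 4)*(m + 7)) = 1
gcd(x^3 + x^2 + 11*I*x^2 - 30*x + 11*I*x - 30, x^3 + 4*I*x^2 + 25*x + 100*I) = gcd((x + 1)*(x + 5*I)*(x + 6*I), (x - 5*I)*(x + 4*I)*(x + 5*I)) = x + 5*I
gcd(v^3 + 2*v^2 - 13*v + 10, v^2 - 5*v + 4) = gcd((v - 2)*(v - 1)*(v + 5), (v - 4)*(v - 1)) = v - 1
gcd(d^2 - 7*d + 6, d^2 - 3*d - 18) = d - 6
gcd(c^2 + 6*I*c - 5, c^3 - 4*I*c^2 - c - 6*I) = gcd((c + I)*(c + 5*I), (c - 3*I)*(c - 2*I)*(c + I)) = c + I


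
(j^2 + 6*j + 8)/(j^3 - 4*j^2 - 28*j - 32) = (j + 4)/(j^2 - 6*j - 16)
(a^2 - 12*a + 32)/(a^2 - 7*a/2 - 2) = 2*(a - 8)/(2*a + 1)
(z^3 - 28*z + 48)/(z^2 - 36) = (z^2 - 6*z + 8)/(z - 6)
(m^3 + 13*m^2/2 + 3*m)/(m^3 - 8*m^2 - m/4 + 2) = 2*m*(m + 6)/(2*m^2 - 17*m + 8)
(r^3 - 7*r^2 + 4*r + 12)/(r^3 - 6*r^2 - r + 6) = (r - 2)/(r - 1)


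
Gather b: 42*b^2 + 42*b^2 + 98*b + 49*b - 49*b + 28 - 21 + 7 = 84*b^2 + 98*b + 14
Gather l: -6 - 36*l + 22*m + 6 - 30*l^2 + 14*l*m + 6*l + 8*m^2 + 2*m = -30*l^2 + l*(14*m - 30) + 8*m^2 + 24*m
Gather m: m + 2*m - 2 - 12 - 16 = 3*m - 30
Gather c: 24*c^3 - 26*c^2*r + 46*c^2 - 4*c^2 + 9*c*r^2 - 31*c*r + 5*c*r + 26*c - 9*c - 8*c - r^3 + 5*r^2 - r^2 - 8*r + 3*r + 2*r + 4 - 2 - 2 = 24*c^3 + c^2*(42 - 26*r) + c*(9*r^2 - 26*r + 9) - r^3 + 4*r^2 - 3*r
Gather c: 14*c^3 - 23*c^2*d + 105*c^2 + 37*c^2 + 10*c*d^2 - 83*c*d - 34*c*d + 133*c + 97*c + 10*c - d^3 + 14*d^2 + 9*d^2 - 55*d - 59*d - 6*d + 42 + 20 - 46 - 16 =14*c^3 + c^2*(142 - 23*d) + c*(10*d^2 - 117*d + 240) - d^3 + 23*d^2 - 120*d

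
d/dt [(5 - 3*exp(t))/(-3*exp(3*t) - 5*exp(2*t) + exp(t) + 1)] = (-(3*exp(t) - 5)*(9*exp(2*t) + 10*exp(t) - 1) + 9*exp(3*t) + 15*exp(2*t) - 3*exp(t) - 3)*exp(t)/(3*exp(3*t) + 5*exp(2*t) - exp(t) - 1)^2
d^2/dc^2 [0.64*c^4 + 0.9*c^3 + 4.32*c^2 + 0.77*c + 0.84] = 7.68*c^2 + 5.4*c + 8.64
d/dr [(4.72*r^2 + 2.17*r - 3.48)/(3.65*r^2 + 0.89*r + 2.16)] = (-3.7197*r^2 + 45.7944*r + 7.7844)/(13.3225*r^4 + 6.497*r^3 + 16.5601*r^2 + 3.8448*r + 4.6656)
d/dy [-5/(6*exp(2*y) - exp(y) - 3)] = (60*exp(y) - 5)*exp(y)/(-6*exp(2*y) + exp(y) + 3)^2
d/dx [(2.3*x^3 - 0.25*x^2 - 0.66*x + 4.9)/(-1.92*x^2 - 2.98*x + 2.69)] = (-4.416*x^4 - 13.708*x^3 + 18.0388*x^2 + 17.471*x + 12.8266)/(3.6864*x^4 + 11.4432*x^3 - 1.4492*x^2 - 16.0324*x + 7.2361)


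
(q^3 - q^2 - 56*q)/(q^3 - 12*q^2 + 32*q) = (q + 7)/(q - 4)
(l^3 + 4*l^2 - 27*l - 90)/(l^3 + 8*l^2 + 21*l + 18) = (l^2 + l - 30)/(l^2 + 5*l + 6)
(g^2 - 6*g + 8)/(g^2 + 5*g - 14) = (g - 4)/(g + 7)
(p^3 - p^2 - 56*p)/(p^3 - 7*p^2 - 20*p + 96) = p*(p + 7)/(p^2 + p - 12)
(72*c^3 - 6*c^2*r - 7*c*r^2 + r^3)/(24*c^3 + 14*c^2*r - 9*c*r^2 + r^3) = (3*c + r)/(c + r)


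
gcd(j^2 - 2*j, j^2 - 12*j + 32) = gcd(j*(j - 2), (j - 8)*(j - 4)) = 1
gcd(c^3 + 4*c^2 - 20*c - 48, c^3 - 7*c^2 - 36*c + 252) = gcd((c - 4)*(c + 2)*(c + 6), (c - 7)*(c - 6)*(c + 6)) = c + 6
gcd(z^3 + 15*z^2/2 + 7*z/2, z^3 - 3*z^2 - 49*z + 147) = z + 7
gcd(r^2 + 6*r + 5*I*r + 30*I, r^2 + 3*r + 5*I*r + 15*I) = r + 5*I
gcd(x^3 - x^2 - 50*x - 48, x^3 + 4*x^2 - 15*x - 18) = x^2 + 7*x + 6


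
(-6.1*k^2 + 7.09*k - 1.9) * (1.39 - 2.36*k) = 14.396*k^3 - 25.2114*k^2 + 14.3391*k - 2.641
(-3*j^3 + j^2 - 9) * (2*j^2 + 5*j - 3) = -6*j^5 - 13*j^4 + 14*j^3 - 21*j^2 - 45*j + 27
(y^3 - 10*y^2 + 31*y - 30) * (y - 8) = y^4 - 18*y^3 + 111*y^2 - 278*y + 240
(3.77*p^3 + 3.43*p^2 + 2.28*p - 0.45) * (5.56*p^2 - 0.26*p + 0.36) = 20.9612*p^5 + 18.0906*p^4 + 13.1422*p^3 - 1.86*p^2 + 0.9378*p - 0.162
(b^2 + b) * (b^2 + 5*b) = b^4 + 6*b^3 + 5*b^2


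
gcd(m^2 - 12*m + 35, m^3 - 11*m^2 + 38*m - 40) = m - 5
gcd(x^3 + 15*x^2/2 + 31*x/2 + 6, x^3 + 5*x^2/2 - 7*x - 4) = x^2 + 9*x/2 + 2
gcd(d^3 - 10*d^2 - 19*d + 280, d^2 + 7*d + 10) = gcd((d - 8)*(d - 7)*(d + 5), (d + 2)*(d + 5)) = d + 5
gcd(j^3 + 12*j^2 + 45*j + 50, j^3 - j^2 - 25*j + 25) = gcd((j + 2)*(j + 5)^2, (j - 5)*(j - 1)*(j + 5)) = j + 5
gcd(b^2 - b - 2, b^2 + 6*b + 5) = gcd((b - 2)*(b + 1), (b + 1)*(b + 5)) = b + 1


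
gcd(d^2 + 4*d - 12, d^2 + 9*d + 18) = d + 6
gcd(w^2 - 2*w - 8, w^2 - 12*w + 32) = w - 4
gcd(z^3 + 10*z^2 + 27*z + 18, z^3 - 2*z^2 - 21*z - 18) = z^2 + 4*z + 3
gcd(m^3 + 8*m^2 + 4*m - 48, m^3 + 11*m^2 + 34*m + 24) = m^2 + 10*m + 24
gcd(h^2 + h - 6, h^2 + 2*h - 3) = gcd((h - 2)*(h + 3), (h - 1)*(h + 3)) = h + 3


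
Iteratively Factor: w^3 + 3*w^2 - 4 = (w + 2)*(w^2 + w - 2) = (w + 2)^2*(w - 1)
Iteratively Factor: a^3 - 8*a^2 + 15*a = (a)*(a^2 - 8*a + 15) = a*(a - 3)*(a - 5)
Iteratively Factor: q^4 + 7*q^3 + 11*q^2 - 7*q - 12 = (q + 1)*(q^3 + 6*q^2 + 5*q - 12) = (q + 1)*(q + 3)*(q^2 + 3*q - 4) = (q - 1)*(q + 1)*(q + 3)*(q + 4)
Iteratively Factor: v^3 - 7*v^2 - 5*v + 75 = (v - 5)*(v^2 - 2*v - 15) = (v - 5)^2*(v + 3)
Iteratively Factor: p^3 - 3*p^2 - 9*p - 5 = (p + 1)*(p^2 - 4*p - 5) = (p - 5)*(p + 1)*(p + 1)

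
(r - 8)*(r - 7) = r^2 - 15*r + 56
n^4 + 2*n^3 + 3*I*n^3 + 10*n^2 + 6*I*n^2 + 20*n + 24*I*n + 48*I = (n + 2)*(n - 3*I)*(n + 2*I)*(n + 4*I)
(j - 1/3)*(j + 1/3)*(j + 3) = j^3 + 3*j^2 - j/9 - 1/3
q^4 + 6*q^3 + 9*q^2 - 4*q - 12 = (q - 1)*(q + 2)^2*(q + 3)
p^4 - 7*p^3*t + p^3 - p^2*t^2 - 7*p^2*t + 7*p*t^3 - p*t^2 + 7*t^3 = (p + 1)*(p - 7*t)*(p - t)*(p + t)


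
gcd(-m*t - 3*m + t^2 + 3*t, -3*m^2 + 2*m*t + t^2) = -m + t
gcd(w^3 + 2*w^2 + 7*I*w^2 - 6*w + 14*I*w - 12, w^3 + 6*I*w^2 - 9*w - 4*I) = w + I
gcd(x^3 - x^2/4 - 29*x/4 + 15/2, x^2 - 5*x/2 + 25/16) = x - 5/4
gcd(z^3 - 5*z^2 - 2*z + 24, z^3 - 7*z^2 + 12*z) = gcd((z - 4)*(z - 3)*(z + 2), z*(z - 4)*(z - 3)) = z^2 - 7*z + 12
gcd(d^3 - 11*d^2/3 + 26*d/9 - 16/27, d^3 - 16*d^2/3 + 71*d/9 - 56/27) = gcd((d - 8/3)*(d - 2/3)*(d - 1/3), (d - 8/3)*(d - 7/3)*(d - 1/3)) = d^2 - 3*d + 8/9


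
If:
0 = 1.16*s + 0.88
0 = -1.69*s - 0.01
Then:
No Solution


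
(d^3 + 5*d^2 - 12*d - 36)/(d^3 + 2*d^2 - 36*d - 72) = (d - 3)/(d - 6)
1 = 1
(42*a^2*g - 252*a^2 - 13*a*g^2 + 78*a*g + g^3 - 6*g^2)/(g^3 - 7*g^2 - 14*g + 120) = (42*a^2 - 13*a*g + g^2)/(g^2 - g - 20)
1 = 1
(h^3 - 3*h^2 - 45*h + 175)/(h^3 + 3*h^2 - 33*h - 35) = (h - 5)/(h + 1)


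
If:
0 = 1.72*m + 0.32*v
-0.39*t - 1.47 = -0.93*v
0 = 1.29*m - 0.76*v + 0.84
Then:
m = -0.16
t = -1.77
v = 0.84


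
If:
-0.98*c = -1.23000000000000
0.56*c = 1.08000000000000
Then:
No Solution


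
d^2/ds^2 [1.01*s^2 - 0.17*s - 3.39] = 2.02000000000000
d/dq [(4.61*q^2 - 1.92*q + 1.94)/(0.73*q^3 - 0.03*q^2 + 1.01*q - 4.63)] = (-3.3653*q^4 + 2.8032*q^3 + 0.349900000000002*q^2 - 42.5722*q + 6.9302)/(0.5329*q^6 - 0.0438*q^5 + 1.4755*q^4 - 6.8204*q^3 + 1.2979*q^2 - 9.3526*q + 21.4369)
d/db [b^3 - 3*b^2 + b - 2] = 3*b^2 - 6*b + 1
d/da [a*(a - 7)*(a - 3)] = 3*a^2 - 20*a + 21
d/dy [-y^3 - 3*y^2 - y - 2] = -3*y^2 - 6*y - 1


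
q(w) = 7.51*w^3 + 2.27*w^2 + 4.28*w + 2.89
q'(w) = 22.53*w^2 + 4.54*w + 4.28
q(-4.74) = -766.18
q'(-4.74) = 488.96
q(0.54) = 7.05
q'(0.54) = 13.30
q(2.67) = 173.45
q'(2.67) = 177.02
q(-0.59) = -0.39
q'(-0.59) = 9.44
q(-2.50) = -110.97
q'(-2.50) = 133.74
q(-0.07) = 2.60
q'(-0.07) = 4.07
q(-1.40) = -19.26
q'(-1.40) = 42.08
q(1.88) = 68.86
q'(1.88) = 92.45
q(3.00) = 238.93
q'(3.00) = 220.67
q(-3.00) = -192.29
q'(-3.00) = 193.43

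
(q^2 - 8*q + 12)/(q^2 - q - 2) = (q - 6)/(q + 1)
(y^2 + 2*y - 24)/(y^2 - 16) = (y + 6)/(y + 4)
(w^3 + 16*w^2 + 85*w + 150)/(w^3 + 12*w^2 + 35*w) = (w^2 + 11*w + 30)/(w*(w + 7))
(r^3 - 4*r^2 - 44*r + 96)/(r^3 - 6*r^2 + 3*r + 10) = (r^2 - 2*r - 48)/(r^2 - 4*r - 5)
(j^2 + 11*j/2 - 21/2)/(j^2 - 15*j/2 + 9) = (j + 7)/(j - 6)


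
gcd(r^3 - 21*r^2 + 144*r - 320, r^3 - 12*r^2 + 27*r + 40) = r^2 - 13*r + 40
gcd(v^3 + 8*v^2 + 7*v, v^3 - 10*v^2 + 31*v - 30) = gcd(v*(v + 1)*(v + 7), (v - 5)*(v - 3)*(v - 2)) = 1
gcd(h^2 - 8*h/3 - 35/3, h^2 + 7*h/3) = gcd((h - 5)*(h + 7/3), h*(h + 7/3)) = h + 7/3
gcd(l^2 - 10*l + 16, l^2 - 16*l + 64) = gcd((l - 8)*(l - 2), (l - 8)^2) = l - 8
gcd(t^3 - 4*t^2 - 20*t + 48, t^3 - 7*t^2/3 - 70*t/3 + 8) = t^2 - 2*t - 24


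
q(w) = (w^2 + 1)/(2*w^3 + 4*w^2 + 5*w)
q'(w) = 2*w/(2*w^3 + 4*w^2 + 5*w) + (w^2 + 1)*(-6*w^2 - 8*w - 5)/(2*w^3 + 4*w^2 + 5*w)^2 = (-2*w^4 - w^2 - 8*w - 5)/(w^2*(4*w^4 + 16*w^3 + 36*w^2 + 40*w + 25))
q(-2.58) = -0.37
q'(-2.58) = -0.19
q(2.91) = 0.10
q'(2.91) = -0.02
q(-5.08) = -0.15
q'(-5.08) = -0.04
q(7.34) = 0.05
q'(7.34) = -0.01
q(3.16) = 0.09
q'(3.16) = -0.02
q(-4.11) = -0.19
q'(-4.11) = -0.07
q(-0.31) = -0.89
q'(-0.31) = -1.76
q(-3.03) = -0.30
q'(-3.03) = -0.14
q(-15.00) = -0.04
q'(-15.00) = 0.00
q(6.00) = 0.06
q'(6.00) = -0.00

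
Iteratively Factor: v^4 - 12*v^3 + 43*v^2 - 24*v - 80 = (v + 1)*(v^3 - 13*v^2 + 56*v - 80) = (v - 5)*(v + 1)*(v^2 - 8*v + 16) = (v - 5)*(v - 4)*(v + 1)*(v - 4)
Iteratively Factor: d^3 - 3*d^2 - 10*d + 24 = (d - 2)*(d^2 - d - 12) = (d - 4)*(d - 2)*(d + 3)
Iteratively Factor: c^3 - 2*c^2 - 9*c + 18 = (c - 2)*(c^2 - 9) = (c - 2)*(c + 3)*(c - 3)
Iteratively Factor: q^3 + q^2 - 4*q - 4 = (q + 1)*(q^2 - 4) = (q - 2)*(q + 1)*(q + 2)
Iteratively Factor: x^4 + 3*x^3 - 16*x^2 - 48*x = (x - 4)*(x^3 + 7*x^2 + 12*x) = (x - 4)*(x + 4)*(x^2 + 3*x) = x*(x - 4)*(x + 4)*(x + 3)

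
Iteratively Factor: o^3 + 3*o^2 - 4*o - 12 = (o - 2)*(o^2 + 5*o + 6) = (o - 2)*(o + 3)*(o + 2)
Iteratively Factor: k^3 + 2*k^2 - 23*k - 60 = (k + 3)*(k^2 - k - 20) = (k + 3)*(k + 4)*(k - 5)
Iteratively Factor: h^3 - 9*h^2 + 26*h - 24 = (h - 3)*(h^2 - 6*h + 8) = (h - 3)*(h - 2)*(h - 4)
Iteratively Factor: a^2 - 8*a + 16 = (a - 4)*(a - 4)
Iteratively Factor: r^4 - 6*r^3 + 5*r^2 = (r)*(r^3 - 6*r^2 + 5*r) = r^2*(r^2 - 6*r + 5) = r^2*(r - 1)*(r - 5)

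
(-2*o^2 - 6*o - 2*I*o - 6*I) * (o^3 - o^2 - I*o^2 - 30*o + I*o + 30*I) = -2*o^5 - 4*o^4 + 64*o^3 + 176*o^2 + 66*o + 180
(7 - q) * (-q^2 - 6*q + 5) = q^3 - q^2 - 47*q + 35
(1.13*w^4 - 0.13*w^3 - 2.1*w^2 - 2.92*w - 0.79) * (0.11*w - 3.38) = 0.1243*w^5 - 3.8337*w^4 + 0.2084*w^3 + 6.7768*w^2 + 9.7827*w + 2.6702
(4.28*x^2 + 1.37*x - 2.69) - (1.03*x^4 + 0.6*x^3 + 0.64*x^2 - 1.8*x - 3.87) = -1.03*x^4 - 0.6*x^3 + 3.64*x^2 + 3.17*x + 1.18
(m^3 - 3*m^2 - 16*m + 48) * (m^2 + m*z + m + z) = m^5 + m^4*z - 2*m^4 - 2*m^3*z - 19*m^3 - 19*m^2*z + 32*m^2 + 32*m*z + 48*m + 48*z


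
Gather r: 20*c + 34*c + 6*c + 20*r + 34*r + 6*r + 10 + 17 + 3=60*c + 60*r + 30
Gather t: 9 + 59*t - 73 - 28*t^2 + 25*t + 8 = -28*t^2 + 84*t - 56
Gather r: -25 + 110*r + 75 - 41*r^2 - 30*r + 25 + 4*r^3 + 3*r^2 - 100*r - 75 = 4*r^3 - 38*r^2 - 20*r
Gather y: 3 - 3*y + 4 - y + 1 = 8 - 4*y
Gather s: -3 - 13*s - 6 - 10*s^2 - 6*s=-10*s^2 - 19*s - 9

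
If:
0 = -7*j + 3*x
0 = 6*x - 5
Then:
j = 5/14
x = 5/6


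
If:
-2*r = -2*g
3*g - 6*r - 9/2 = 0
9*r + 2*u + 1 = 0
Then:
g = -3/2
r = -3/2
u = 25/4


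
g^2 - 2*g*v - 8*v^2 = (g - 4*v)*(g + 2*v)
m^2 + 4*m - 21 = (m - 3)*(m + 7)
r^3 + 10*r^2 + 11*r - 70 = (r - 2)*(r + 5)*(r + 7)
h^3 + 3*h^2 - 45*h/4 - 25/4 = (h - 5/2)*(h + 1/2)*(h + 5)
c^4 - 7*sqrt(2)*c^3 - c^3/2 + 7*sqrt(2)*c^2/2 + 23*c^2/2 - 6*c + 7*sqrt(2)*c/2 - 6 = (c - 1)*(c + 1/2)*(c - 6*sqrt(2))*(c - sqrt(2))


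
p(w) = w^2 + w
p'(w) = 2*w + 1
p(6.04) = 42.52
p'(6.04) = 13.08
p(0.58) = 0.92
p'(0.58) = 2.16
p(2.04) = 6.20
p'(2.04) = 5.08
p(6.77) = 52.60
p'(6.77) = 14.54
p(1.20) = 2.64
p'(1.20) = 3.40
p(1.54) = 3.91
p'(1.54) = 4.08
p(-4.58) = 16.40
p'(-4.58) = -8.16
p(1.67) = 4.46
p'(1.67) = 4.34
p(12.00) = 156.00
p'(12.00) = 25.00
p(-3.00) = 6.00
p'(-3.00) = -5.00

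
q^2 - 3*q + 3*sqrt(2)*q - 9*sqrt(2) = (q - 3)*(q + 3*sqrt(2))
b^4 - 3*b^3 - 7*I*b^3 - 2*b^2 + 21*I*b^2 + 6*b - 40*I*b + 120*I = (b - 3)*(b - 5*I)*(b - 4*I)*(b + 2*I)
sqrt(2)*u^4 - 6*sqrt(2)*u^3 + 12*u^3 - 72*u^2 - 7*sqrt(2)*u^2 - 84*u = u*(u - 7)*(u + 6*sqrt(2))*(sqrt(2)*u + sqrt(2))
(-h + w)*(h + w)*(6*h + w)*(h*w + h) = -6*h^4*w - 6*h^4 - h^3*w^2 - h^3*w + 6*h^2*w^3 + 6*h^2*w^2 + h*w^4 + h*w^3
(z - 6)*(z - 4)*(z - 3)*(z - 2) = z^4 - 15*z^3 + 80*z^2 - 180*z + 144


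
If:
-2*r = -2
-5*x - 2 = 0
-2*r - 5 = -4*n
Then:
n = 7/4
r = 1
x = -2/5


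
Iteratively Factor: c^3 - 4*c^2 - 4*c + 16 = (c - 2)*(c^2 - 2*c - 8) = (c - 4)*(c - 2)*(c + 2)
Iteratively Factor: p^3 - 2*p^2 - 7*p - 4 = (p + 1)*(p^2 - 3*p - 4) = (p - 4)*(p + 1)*(p + 1)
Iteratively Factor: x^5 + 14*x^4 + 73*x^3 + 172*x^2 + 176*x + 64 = (x + 4)*(x^4 + 10*x^3 + 33*x^2 + 40*x + 16) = (x + 1)*(x + 4)*(x^3 + 9*x^2 + 24*x + 16) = (x + 1)*(x + 4)^2*(x^2 + 5*x + 4) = (x + 1)*(x + 4)^3*(x + 1)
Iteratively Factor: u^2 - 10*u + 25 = (u - 5)*(u - 5)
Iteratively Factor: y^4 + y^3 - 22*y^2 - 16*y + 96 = (y + 4)*(y^3 - 3*y^2 - 10*y + 24) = (y - 2)*(y + 4)*(y^2 - y - 12) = (y - 2)*(y + 3)*(y + 4)*(y - 4)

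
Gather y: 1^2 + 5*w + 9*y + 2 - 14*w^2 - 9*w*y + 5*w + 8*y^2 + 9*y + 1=-14*w^2 + 10*w + 8*y^2 + y*(18 - 9*w) + 4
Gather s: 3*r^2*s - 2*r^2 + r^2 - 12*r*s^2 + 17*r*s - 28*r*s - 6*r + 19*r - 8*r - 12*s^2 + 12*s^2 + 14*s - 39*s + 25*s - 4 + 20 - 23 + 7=-r^2 - 12*r*s^2 + 5*r + s*(3*r^2 - 11*r)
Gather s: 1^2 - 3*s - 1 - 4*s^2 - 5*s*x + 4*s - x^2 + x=-4*s^2 + s*(1 - 5*x) - x^2 + x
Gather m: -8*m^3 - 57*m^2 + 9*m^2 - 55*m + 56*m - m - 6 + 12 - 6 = -8*m^3 - 48*m^2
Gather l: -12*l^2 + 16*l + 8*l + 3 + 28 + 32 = -12*l^2 + 24*l + 63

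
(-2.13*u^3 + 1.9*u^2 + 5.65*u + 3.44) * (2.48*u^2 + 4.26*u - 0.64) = -5.2824*u^5 - 4.3618*u^4 + 23.4692*u^3 + 31.3842*u^2 + 11.0384*u - 2.2016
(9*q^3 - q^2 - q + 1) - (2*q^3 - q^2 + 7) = 7*q^3 - q - 6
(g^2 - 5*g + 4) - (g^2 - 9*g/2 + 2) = 2 - g/2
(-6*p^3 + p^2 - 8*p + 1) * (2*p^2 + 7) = -12*p^5 + 2*p^4 - 58*p^3 + 9*p^2 - 56*p + 7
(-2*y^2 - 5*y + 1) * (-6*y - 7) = 12*y^3 + 44*y^2 + 29*y - 7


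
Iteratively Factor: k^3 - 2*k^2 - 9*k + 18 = (k - 3)*(k^2 + k - 6) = (k - 3)*(k + 3)*(k - 2)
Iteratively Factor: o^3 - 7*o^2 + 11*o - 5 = (o - 5)*(o^2 - 2*o + 1) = (o - 5)*(o - 1)*(o - 1)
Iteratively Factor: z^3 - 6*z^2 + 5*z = (z)*(z^2 - 6*z + 5) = z*(z - 1)*(z - 5)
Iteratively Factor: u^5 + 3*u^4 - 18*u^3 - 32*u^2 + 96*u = (u - 2)*(u^4 + 5*u^3 - 8*u^2 - 48*u) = (u - 3)*(u - 2)*(u^3 + 8*u^2 + 16*u) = (u - 3)*(u - 2)*(u + 4)*(u^2 + 4*u) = u*(u - 3)*(u - 2)*(u + 4)*(u + 4)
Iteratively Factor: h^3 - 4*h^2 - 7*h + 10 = (h + 2)*(h^2 - 6*h + 5) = (h - 1)*(h + 2)*(h - 5)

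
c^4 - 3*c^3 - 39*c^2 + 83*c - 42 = (c - 7)*(c - 1)^2*(c + 6)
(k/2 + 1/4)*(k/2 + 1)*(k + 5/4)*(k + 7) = k^4/4 + 43*k^3/16 + 243*k^2/32 + 241*k/32 + 35/16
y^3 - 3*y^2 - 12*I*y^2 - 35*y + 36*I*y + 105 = (y - 3)*(y - 7*I)*(y - 5*I)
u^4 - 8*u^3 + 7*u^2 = u^2*(u - 7)*(u - 1)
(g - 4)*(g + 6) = g^2 + 2*g - 24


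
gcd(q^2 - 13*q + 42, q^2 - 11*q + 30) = q - 6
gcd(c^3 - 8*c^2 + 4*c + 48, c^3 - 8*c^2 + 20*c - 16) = c - 4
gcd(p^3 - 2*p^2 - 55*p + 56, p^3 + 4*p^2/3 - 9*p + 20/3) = p - 1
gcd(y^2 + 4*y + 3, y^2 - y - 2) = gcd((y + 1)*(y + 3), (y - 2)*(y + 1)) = y + 1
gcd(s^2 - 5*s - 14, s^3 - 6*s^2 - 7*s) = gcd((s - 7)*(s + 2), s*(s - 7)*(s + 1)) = s - 7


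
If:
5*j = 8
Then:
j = 8/5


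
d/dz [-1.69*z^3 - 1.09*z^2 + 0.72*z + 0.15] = -5.07*z^2 - 2.18*z + 0.72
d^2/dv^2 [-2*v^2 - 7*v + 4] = -4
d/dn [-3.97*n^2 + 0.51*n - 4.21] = 0.51 - 7.94*n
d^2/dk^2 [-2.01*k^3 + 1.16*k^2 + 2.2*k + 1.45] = 2.32 - 12.06*k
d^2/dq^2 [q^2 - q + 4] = 2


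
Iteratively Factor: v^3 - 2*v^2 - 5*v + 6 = (v - 1)*(v^2 - v - 6) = (v - 3)*(v - 1)*(v + 2)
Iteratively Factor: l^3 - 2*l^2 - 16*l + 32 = (l + 4)*(l^2 - 6*l + 8) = (l - 2)*(l + 4)*(l - 4)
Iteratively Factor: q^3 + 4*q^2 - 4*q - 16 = (q + 2)*(q^2 + 2*q - 8) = (q + 2)*(q + 4)*(q - 2)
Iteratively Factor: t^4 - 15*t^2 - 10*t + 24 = (t + 2)*(t^3 - 2*t^2 - 11*t + 12) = (t - 4)*(t + 2)*(t^2 + 2*t - 3) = (t - 4)*(t - 1)*(t + 2)*(t + 3)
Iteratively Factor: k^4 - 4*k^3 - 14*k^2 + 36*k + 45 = (k - 3)*(k^3 - k^2 - 17*k - 15) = (k - 3)*(k + 1)*(k^2 - 2*k - 15) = (k - 5)*(k - 3)*(k + 1)*(k + 3)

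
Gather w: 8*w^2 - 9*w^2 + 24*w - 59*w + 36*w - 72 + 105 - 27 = -w^2 + w + 6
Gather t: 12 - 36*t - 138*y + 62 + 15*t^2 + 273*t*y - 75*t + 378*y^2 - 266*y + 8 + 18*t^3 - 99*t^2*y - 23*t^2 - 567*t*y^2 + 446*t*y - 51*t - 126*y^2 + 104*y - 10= 18*t^3 + t^2*(-99*y - 8) + t*(-567*y^2 + 719*y - 162) + 252*y^2 - 300*y + 72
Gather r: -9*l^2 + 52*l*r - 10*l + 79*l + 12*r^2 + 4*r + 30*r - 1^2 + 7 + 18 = -9*l^2 + 69*l + 12*r^2 + r*(52*l + 34) + 24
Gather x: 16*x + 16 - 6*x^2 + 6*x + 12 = -6*x^2 + 22*x + 28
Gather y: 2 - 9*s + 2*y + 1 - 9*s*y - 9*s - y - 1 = -18*s + y*(1 - 9*s) + 2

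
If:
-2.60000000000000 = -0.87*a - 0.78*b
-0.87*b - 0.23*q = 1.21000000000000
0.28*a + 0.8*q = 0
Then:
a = 3.91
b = -1.03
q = -1.37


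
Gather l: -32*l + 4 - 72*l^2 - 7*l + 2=-72*l^2 - 39*l + 6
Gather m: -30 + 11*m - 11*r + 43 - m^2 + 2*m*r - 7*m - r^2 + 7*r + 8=-m^2 + m*(2*r + 4) - r^2 - 4*r + 21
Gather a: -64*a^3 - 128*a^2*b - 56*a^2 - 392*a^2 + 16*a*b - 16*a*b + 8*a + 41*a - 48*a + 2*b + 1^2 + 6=-64*a^3 + a^2*(-128*b - 448) + a + 2*b + 7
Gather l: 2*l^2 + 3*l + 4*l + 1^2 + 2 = 2*l^2 + 7*l + 3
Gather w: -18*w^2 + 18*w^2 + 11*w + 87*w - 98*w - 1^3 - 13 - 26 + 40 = 0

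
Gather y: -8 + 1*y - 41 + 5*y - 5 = 6*y - 54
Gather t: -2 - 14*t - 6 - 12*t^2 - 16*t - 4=-12*t^2 - 30*t - 12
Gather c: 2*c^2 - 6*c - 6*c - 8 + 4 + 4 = 2*c^2 - 12*c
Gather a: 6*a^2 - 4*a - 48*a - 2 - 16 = 6*a^2 - 52*a - 18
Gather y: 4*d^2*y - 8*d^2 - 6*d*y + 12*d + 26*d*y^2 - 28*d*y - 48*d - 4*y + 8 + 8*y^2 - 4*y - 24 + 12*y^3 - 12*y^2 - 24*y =-8*d^2 - 36*d + 12*y^3 + y^2*(26*d - 4) + y*(4*d^2 - 34*d - 32) - 16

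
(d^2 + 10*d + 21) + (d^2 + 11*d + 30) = 2*d^2 + 21*d + 51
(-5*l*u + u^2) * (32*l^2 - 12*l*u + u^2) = -160*l^3*u + 92*l^2*u^2 - 17*l*u^3 + u^4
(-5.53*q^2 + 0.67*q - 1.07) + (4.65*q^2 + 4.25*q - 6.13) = -0.88*q^2 + 4.92*q - 7.2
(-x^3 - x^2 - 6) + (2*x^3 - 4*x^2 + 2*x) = x^3 - 5*x^2 + 2*x - 6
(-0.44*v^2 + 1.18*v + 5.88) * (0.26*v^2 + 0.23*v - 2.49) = -0.1144*v^4 + 0.2056*v^3 + 2.8958*v^2 - 1.5858*v - 14.6412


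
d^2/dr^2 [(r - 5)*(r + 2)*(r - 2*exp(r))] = -2*r^2*exp(r) - 2*r*exp(r) + 6*r + 28*exp(r) - 6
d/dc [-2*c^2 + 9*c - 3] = 9 - 4*c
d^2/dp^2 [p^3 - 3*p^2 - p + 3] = 6*p - 6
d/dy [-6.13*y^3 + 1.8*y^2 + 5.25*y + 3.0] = -18.39*y^2 + 3.6*y + 5.25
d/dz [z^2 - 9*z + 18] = 2*z - 9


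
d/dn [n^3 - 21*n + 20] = 3*n^2 - 21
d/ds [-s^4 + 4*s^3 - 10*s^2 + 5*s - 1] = -4*s^3 + 12*s^2 - 20*s + 5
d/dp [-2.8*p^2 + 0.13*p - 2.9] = 0.13 - 5.6*p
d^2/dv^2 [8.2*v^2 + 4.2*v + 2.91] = 16.4000000000000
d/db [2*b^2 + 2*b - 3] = 4*b + 2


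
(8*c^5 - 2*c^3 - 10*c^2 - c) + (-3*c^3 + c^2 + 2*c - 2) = 8*c^5 - 5*c^3 - 9*c^2 + c - 2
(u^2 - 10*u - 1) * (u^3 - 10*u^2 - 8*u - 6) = u^5 - 20*u^4 + 91*u^3 + 84*u^2 + 68*u + 6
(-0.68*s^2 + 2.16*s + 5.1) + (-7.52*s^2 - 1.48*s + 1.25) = -8.2*s^2 + 0.68*s + 6.35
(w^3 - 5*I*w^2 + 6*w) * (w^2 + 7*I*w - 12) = w^5 + 2*I*w^4 + 29*w^3 + 102*I*w^2 - 72*w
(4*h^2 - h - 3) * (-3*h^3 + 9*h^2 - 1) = -12*h^5 + 39*h^4 - 31*h^2 + h + 3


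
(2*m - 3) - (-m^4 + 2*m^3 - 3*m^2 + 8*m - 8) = m^4 - 2*m^3 + 3*m^2 - 6*m + 5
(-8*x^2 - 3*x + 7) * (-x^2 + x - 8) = 8*x^4 - 5*x^3 + 54*x^2 + 31*x - 56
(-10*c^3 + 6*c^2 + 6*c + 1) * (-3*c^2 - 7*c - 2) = 30*c^5 + 52*c^4 - 40*c^3 - 57*c^2 - 19*c - 2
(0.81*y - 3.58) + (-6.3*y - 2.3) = -5.49*y - 5.88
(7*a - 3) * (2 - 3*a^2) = -21*a^3 + 9*a^2 + 14*a - 6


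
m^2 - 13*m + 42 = (m - 7)*(m - 6)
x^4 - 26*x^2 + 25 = (x - 5)*(x - 1)*(x + 1)*(x + 5)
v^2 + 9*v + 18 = (v + 3)*(v + 6)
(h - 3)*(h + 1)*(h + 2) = h^3 - 7*h - 6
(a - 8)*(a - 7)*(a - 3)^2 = a^4 - 21*a^3 + 155*a^2 - 471*a + 504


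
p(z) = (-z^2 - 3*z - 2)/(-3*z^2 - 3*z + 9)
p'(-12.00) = 0.00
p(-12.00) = 0.28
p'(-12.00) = 0.00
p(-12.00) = 0.28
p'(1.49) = -20.06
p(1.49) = 4.08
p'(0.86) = -3.58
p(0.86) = -1.27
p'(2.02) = -1.36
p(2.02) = 1.31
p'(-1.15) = -0.09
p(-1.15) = 0.02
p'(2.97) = -0.25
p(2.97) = 0.75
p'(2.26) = -0.77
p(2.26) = 1.06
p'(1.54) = -12.49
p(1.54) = 3.29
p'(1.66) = -5.51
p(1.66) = 2.29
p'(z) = (-2*z - 3)/(-3*z^2 - 3*z + 9) + (6*z + 3)*(-z^2 - 3*z - 2)/(-3*z^2 - 3*z + 9)^2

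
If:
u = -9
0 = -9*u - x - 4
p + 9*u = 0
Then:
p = 81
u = -9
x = 77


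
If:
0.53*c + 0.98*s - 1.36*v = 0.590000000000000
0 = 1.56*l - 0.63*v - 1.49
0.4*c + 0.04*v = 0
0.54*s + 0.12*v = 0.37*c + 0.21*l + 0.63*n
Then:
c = -0.1*v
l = 0.403846153846154*v + 0.955128205128205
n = 1.3504510229*v + 0.197658917046672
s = 1.44183673469388*v + 0.602040816326531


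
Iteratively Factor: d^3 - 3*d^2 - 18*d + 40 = (d + 4)*(d^2 - 7*d + 10) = (d - 5)*(d + 4)*(d - 2)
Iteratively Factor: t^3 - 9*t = (t)*(t^2 - 9) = t*(t - 3)*(t + 3)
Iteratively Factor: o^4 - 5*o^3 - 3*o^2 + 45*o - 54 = (o + 3)*(o^3 - 8*o^2 + 21*o - 18) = (o - 3)*(o + 3)*(o^2 - 5*o + 6) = (o - 3)*(o - 2)*(o + 3)*(o - 3)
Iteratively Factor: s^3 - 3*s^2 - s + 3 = (s - 3)*(s^2 - 1) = (s - 3)*(s - 1)*(s + 1)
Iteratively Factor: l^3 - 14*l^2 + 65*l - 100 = (l - 5)*(l^2 - 9*l + 20) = (l - 5)^2*(l - 4)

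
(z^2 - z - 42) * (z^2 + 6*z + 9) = z^4 + 5*z^3 - 39*z^2 - 261*z - 378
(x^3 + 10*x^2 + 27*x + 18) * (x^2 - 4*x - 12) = x^5 + 6*x^4 - 25*x^3 - 210*x^2 - 396*x - 216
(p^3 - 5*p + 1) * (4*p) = 4*p^4 - 20*p^2 + 4*p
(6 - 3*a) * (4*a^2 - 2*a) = -12*a^3 + 30*a^2 - 12*a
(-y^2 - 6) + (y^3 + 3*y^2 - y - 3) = y^3 + 2*y^2 - y - 9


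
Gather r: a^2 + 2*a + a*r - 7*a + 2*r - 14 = a^2 - 5*a + r*(a + 2) - 14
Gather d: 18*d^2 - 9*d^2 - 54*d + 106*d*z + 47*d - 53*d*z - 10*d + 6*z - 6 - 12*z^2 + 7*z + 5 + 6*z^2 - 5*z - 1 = 9*d^2 + d*(53*z - 17) - 6*z^2 + 8*z - 2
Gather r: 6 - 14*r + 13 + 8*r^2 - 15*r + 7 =8*r^2 - 29*r + 26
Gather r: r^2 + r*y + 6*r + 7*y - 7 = r^2 + r*(y + 6) + 7*y - 7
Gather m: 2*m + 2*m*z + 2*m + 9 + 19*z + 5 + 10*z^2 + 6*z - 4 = m*(2*z + 4) + 10*z^2 + 25*z + 10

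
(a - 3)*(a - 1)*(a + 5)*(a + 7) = a^4 + 8*a^3 - 10*a^2 - 104*a + 105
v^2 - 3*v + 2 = (v - 2)*(v - 1)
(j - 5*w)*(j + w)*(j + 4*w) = j^3 - 21*j*w^2 - 20*w^3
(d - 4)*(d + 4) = d^2 - 16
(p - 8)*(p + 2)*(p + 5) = p^3 - p^2 - 46*p - 80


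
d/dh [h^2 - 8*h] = 2*h - 8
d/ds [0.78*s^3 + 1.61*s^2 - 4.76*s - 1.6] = 2.34*s^2 + 3.22*s - 4.76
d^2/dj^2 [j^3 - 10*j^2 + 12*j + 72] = 6*j - 20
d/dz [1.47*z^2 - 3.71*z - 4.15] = 2.94*z - 3.71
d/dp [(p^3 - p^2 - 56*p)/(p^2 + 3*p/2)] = 2*(2*p^2 + 6*p + 109)/(4*p^2 + 12*p + 9)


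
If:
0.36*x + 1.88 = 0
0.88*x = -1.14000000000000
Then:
No Solution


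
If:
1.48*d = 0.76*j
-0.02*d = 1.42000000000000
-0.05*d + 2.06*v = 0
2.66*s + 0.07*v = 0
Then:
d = -71.00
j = -138.26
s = 0.05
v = -1.72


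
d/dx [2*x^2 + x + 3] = 4*x + 1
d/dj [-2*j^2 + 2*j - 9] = 2 - 4*j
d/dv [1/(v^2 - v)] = (1 - 2*v)/(v^2*(v - 1)^2)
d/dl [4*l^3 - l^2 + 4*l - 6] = 12*l^2 - 2*l + 4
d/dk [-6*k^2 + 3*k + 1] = 3 - 12*k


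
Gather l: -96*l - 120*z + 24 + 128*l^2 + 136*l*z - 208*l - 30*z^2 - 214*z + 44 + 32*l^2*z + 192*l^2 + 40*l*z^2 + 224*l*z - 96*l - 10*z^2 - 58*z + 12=l^2*(32*z + 320) + l*(40*z^2 + 360*z - 400) - 40*z^2 - 392*z + 80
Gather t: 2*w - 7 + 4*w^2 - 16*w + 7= 4*w^2 - 14*w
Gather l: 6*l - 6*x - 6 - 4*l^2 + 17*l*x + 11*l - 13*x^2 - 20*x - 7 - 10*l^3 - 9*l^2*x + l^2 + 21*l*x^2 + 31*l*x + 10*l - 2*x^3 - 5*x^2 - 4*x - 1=-10*l^3 + l^2*(-9*x - 3) + l*(21*x^2 + 48*x + 27) - 2*x^3 - 18*x^2 - 30*x - 14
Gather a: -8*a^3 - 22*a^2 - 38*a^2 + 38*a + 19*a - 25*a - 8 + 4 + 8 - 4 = -8*a^3 - 60*a^2 + 32*a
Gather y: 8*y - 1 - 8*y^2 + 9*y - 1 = -8*y^2 + 17*y - 2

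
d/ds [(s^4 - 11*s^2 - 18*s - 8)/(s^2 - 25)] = 2*(s^5 - 50*s^3 + 9*s^2 + 283*s + 225)/(s^4 - 50*s^2 + 625)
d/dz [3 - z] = -1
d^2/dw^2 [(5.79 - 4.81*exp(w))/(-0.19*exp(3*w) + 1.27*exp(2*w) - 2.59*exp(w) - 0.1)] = (0.694564*exp(6*w) - 5.36313*exp(5*w) + 13.658442*exp(4*w) - 28.419819*exp(3*w) + 61.790451*exp(2*w) - 43.027009*exp(w) + 1.54771)*exp(w)/(0.006859*exp(9*w) - 0.137541*exp(8*w) + 1.19985*exp(7*w) - 5.787355*exp(6*w) + 16.21107*exp(5*w) - 24.778731*exp(4*w) + 15.406099*exp(3*w) + 1.97433*exp(2*w) + 0.0777*exp(w) + 0.001)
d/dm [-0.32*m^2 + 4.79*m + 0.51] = 4.79 - 0.64*m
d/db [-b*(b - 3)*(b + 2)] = -3*b^2 + 2*b + 6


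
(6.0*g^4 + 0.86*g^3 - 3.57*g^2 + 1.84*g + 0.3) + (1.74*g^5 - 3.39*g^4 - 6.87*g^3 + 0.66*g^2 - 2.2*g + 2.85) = 1.74*g^5 + 2.61*g^4 - 6.01*g^3 - 2.91*g^2 - 0.36*g + 3.15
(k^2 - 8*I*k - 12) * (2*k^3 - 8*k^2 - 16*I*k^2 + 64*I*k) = 2*k^5 - 8*k^4 - 32*I*k^4 - 152*k^3 + 128*I*k^3 + 608*k^2 + 192*I*k^2 - 768*I*k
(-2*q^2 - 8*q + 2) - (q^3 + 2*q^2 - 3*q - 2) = -q^3 - 4*q^2 - 5*q + 4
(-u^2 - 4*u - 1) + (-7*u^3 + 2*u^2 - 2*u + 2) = -7*u^3 + u^2 - 6*u + 1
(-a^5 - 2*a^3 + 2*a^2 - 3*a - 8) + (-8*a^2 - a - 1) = -a^5 - 2*a^3 - 6*a^2 - 4*a - 9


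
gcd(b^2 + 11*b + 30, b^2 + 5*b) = b + 5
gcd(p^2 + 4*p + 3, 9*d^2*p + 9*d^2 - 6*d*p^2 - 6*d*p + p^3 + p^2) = p + 1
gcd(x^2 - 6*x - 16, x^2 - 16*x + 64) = x - 8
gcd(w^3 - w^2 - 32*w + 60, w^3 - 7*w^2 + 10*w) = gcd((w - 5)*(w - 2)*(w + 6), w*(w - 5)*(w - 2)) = w^2 - 7*w + 10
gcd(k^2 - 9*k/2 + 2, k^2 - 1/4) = k - 1/2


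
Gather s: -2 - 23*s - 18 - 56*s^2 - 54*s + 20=-56*s^2 - 77*s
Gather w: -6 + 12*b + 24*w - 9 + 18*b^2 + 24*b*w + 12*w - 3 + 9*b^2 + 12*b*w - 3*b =27*b^2 + 9*b + w*(36*b + 36) - 18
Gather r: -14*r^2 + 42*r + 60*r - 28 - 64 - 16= -14*r^2 + 102*r - 108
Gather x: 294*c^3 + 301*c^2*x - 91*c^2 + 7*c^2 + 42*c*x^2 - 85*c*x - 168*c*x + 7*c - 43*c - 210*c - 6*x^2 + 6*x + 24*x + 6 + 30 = 294*c^3 - 84*c^2 - 246*c + x^2*(42*c - 6) + x*(301*c^2 - 253*c + 30) + 36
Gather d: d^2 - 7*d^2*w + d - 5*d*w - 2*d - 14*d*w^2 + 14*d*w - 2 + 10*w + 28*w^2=d^2*(1 - 7*w) + d*(-14*w^2 + 9*w - 1) + 28*w^2 + 10*w - 2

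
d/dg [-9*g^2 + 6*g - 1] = 6 - 18*g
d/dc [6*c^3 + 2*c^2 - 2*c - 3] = 18*c^2 + 4*c - 2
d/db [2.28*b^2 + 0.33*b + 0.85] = 4.56*b + 0.33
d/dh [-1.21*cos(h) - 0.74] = 1.21*sin(h)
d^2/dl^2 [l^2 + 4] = 2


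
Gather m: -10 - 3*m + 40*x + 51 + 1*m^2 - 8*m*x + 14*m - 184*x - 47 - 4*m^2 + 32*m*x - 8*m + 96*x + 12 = -3*m^2 + m*(24*x + 3) - 48*x + 6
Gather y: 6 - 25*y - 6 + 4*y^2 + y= 4*y^2 - 24*y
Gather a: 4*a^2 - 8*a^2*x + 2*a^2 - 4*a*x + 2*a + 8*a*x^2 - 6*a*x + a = a^2*(6 - 8*x) + a*(8*x^2 - 10*x + 3)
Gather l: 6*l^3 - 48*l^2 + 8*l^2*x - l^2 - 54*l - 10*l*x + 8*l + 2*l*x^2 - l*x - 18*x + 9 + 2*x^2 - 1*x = 6*l^3 + l^2*(8*x - 49) + l*(2*x^2 - 11*x - 46) + 2*x^2 - 19*x + 9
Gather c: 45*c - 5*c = 40*c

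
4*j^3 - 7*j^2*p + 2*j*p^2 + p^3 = (-j + p)^2*(4*j + p)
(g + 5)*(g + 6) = g^2 + 11*g + 30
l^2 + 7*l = l*(l + 7)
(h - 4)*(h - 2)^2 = h^3 - 8*h^2 + 20*h - 16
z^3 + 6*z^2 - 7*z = z*(z - 1)*(z + 7)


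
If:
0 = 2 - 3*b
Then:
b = 2/3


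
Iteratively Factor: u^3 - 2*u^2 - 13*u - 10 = (u + 2)*(u^2 - 4*u - 5) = (u - 5)*(u + 2)*(u + 1)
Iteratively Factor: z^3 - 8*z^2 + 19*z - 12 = (z - 3)*(z^2 - 5*z + 4) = (z - 4)*(z - 3)*(z - 1)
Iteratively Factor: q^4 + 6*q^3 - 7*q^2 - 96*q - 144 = (q - 4)*(q^3 + 10*q^2 + 33*q + 36) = (q - 4)*(q + 3)*(q^2 + 7*q + 12) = (q - 4)*(q + 3)*(q + 4)*(q + 3)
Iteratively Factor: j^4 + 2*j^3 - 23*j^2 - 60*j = (j)*(j^3 + 2*j^2 - 23*j - 60) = j*(j + 3)*(j^2 - j - 20) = j*(j + 3)*(j + 4)*(j - 5)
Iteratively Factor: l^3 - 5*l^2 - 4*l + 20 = (l + 2)*(l^2 - 7*l + 10) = (l - 5)*(l + 2)*(l - 2)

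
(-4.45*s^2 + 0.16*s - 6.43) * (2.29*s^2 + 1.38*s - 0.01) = -10.1905*s^4 - 5.7746*s^3 - 14.4594*s^2 - 8.875*s + 0.0643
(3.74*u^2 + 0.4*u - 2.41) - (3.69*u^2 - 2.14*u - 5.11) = 0.0500000000000003*u^2 + 2.54*u + 2.7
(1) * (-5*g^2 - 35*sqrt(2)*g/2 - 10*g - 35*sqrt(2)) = -5*g^2 - 35*sqrt(2)*g/2 - 10*g - 35*sqrt(2)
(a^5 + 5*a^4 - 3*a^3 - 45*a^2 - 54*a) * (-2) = -2*a^5 - 10*a^4 + 6*a^3 + 90*a^2 + 108*a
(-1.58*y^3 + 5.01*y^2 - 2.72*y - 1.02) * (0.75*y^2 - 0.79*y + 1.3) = -1.185*y^5 + 5.0057*y^4 - 8.0519*y^3 + 7.8968*y^2 - 2.7302*y - 1.326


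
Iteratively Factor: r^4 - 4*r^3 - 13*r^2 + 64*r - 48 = (r - 4)*(r^3 - 13*r + 12) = (r - 4)*(r - 1)*(r^2 + r - 12) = (r - 4)*(r - 3)*(r - 1)*(r + 4)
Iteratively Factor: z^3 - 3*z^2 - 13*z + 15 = (z - 5)*(z^2 + 2*z - 3) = (z - 5)*(z + 3)*(z - 1)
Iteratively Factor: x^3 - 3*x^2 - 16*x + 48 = (x + 4)*(x^2 - 7*x + 12) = (x - 4)*(x + 4)*(x - 3)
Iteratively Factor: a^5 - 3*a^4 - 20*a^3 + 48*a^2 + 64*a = (a - 4)*(a^4 + a^3 - 16*a^2 - 16*a) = (a - 4)^2*(a^3 + 5*a^2 + 4*a) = (a - 4)^2*(a + 4)*(a^2 + a) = a*(a - 4)^2*(a + 4)*(a + 1)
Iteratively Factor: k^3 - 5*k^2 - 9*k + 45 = (k - 3)*(k^2 - 2*k - 15) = (k - 5)*(k - 3)*(k + 3)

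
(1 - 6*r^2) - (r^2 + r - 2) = -7*r^2 - r + 3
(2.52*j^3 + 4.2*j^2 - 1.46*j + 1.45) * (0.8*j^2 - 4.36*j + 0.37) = 2.016*j^5 - 7.6272*j^4 - 18.5476*j^3 + 9.0796*j^2 - 6.8622*j + 0.5365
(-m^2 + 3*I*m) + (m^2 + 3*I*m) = 6*I*m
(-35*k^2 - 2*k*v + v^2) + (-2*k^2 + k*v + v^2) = -37*k^2 - k*v + 2*v^2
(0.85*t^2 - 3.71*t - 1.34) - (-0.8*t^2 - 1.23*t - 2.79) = 1.65*t^2 - 2.48*t + 1.45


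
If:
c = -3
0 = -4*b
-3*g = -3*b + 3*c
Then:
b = 0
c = -3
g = 3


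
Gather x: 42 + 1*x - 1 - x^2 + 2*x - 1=-x^2 + 3*x + 40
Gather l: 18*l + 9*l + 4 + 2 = 27*l + 6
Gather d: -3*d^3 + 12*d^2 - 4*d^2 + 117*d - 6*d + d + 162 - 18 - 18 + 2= -3*d^3 + 8*d^2 + 112*d + 128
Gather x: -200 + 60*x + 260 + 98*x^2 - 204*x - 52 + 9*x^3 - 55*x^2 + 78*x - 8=9*x^3 + 43*x^2 - 66*x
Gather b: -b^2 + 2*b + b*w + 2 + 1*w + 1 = -b^2 + b*(w + 2) + w + 3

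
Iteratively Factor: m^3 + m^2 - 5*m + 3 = (m - 1)*(m^2 + 2*m - 3) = (m - 1)^2*(m + 3)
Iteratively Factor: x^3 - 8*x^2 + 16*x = (x - 4)*(x^2 - 4*x) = x*(x - 4)*(x - 4)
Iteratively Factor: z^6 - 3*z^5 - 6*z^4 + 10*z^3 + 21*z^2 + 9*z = (z + 1)*(z^5 - 4*z^4 - 2*z^3 + 12*z^2 + 9*z) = (z + 1)^2*(z^4 - 5*z^3 + 3*z^2 + 9*z) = z*(z + 1)^2*(z^3 - 5*z^2 + 3*z + 9) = z*(z - 3)*(z + 1)^2*(z^2 - 2*z - 3) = z*(z - 3)^2*(z + 1)^2*(z + 1)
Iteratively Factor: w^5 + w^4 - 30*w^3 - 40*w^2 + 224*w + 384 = (w + 3)*(w^4 - 2*w^3 - 24*w^2 + 32*w + 128) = (w + 2)*(w + 3)*(w^3 - 4*w^2 - 16*w + 64) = (w - 4)*(w + 2)*(w + 3)*(w^2 - 16) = (w - 4)*(w + 2)*(w + 3)*(w + 4)*(w - 4)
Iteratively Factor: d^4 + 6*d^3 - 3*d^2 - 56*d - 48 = (d + 4)*(d^3 + 2*d^2 - 11*d - 12) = (d + 1)*(d + 4)*(d^2 + d - 12) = (d - 3)*(d + 1)*(d + 4)*(d + 4)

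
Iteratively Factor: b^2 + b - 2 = (b - 1)*(b + 2)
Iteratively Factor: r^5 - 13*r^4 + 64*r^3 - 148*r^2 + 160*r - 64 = (r - 1)*(r^4 - 12*r^3 + 52*r^2 - 96*r + 64) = (r - 2)*(r - 1)*(r^3 - 10*r^2 + 32*r - 32) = (r - 2)^2*(r - 1)*(r^2 - 8*r + 16) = (r - 4)*(r - 2)^2*(r - 1)*(r - 4)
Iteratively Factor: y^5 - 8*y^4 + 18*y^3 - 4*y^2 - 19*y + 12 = (y - 1)*(y^4 - 7*y^3 + 11*y^2 + 7*y - 12) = (y - 1)^2*(y^3 - 6*y^2 + 5*y + 12) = (y - 1)^2*(y + 1)*(y^2 - 7*y + 12) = (y - 3)*(y - 1)^2*(y + 1)*(y - 4)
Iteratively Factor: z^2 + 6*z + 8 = (z + 2)*(z + 4)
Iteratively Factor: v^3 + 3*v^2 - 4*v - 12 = (v + 3)*(v^2 - 4) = (v + 2)*(v + 3)*(v - 2)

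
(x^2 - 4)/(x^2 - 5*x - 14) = (x - 2)/(x - 7)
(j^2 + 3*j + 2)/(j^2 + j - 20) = (j^2 + 3*j + 2)/(j^2 + j - 20)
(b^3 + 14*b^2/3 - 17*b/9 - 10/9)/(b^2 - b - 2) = (-9*b^3 - 42*b^2 + 17*b + 10)/(9*(-b^2 + b + 2))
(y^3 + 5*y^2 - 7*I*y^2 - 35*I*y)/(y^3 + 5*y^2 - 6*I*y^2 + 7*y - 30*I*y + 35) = y/(y + I)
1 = 1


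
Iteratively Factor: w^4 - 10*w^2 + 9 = (w - 1)*(w^3 + w^2 - 9*w - 9) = (w - 1)*(w + 3)*(w^2 - 2*w - 3) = (w - 3)*(w - 1)*(w + 3)*(w + 1)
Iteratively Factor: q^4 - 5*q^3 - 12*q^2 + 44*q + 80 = (q + 2)*(q^3 - 7*q^2 + 2*q + 40) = (q - 5)*(q + 2)*(q^2 - 2*q - 8) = (q - 5)*(q + 2)^2*(q - 4)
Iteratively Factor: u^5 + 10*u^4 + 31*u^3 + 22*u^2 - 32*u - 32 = (u - 1)*(u^4 + 11*u^3 + 42*u^2 + 64*u + 32) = (u - 1)*(u + 4)*(u^3 + 7*u^2 + 14*u + 8) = (u - 1)*(u + 1)*(u + 4)*(u^2 + 6*u + 8) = (u - 1)*(u + 1)*(u + 2)*(u + 4)*(u + 4)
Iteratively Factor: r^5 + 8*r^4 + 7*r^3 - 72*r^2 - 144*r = (r + 4)*(r^4 + 4*r^3 - 9*r^2 - 36*r) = (r + 3)*(r + 4)*(r^3 + r^2 - 12*r) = r*(r + 3)*(r + 4)*(r^2 + r - 12) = r*(r + 3)*(r + 4)^2*(r - 3)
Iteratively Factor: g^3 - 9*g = (g - 3)*(g^2 + 3*g) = (g - 3)*(g + 3)*(g)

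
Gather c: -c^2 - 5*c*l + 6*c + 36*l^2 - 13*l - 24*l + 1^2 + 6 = -c^2 + c*(6 - 5*l) + 36*l^2 - 37*l + 7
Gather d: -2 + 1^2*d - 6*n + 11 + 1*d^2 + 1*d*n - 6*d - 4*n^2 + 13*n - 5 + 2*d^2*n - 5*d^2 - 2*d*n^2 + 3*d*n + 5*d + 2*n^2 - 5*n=d^2*(2*n - 4) + d*(-2*n^2 + 4*n) - 2*n^2 + 2*n + 4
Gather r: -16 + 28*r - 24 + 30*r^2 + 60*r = 30*r^2 + 88*r - 40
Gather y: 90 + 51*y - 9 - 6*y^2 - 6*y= -6*y^2 + 45*y + 81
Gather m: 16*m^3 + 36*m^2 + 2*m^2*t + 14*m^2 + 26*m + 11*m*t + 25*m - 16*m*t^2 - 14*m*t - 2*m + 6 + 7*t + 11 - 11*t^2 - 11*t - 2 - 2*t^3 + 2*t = 16*m^3 + m^2*(2*t + 50) + m*(-16*t^2 - 3*t + 49) - 2*t^3 - 11*t^2 - 2*t + 15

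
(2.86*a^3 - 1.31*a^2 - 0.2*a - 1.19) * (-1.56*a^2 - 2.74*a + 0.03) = -4.4616*a^5 - 5.7928*a^4 + 3.9872*a^3 + 2.3651*a^2 + 3.2546*a - 0.0357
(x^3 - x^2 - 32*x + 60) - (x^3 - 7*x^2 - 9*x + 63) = 6*x^2 - 23*x - 3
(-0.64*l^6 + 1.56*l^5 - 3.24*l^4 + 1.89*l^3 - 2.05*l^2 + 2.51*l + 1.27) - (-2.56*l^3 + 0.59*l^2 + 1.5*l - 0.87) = -0.64*l^6 + 1.56*l^5 - 3.24*l^4 + 4.45*l^3 - 2.64*l^2 + 1.01*l + 2.14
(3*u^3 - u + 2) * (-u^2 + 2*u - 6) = -3*u^5 + 6*u^4 - 17*u^3 - 4*u^2 + 10*u - 12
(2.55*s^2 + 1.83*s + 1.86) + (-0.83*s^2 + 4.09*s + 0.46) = 1.72*s^2 + 5.92*s + 2.32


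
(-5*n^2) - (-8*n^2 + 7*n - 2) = 3*n^2 - 7*n + 2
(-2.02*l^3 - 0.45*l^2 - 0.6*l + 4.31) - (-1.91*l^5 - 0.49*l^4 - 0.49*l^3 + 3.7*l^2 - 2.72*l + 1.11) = 1.91*l^5 + 0.49*l^4 - 1.53*l^3 - 4.15*l^2 + 2.12*l + 3.2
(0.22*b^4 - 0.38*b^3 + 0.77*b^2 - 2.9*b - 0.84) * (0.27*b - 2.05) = 0.0594*b^5 - 0.5536*b^4 + 0.9869*b^3 - 2.3615*b^2 + 5.7182*b + 1.722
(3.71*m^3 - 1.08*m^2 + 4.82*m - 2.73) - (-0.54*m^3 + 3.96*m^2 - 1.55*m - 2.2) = 4.25*m^3 - 5.04*m^2 + 6.37*m - 0.53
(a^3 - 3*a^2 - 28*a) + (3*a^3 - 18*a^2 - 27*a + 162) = 4*a^3 - 21*a^2 - 55*a + 162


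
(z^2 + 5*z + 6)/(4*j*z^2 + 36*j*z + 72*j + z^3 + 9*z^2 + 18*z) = (z + 2)/(4*j*z + 24*j + z^2 + 6*z)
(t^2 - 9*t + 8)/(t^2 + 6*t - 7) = (t - 8)/(t + 7)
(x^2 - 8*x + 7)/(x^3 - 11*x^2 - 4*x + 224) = (x - 1)/(x^2 - 4*x - 32)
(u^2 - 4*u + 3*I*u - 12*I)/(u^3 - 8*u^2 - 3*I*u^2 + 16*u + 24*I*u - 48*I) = (u + 3*I)/(u^2 - u*(4 + 3*I) + 12*I)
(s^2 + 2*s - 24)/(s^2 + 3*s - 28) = (s + 6)/(s + 7)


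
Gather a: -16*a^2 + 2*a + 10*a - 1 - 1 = -16*a^2 + 12*a - 2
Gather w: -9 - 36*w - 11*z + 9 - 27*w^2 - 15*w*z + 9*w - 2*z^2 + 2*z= -27*w^2 + w*(-15*z - 27) - 2*z^2 - 9*z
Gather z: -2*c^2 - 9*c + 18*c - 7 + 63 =-2*c^2 + 9*c + 56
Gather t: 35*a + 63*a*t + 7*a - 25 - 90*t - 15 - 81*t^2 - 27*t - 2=42*a - 81*t^2 + t*(63*a - 117) - 42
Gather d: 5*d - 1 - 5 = 5*d - 6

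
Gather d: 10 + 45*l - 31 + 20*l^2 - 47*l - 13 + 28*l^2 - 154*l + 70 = 48*l^2 - 156*l + 36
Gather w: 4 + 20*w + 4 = 20*w + 8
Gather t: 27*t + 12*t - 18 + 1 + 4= 39*t - 13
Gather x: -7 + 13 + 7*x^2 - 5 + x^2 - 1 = 8*x^2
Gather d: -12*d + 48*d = 36*d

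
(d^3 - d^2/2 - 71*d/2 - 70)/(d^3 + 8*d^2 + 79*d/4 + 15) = 2*(d - 7)/(2*d + 3)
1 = 1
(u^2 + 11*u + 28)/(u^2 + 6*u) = (u^2 + 11*u + 28)/(u*(u + 6))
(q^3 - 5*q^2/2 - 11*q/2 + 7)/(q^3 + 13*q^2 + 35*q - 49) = (q^2 - 3*q/2 - 7)/(q^2 + 14*q + 49)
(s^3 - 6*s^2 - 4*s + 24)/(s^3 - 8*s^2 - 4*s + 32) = (s - 6)/(s - 8)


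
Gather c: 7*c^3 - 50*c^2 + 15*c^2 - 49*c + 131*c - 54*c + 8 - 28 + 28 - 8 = 7*c^3 - 35*c^2 + 28*c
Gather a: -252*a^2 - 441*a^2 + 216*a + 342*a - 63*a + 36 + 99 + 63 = -693*a^2 + 495*a + 198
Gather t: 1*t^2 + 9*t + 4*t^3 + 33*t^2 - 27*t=4*t^3 + 34*t^2 - 18*t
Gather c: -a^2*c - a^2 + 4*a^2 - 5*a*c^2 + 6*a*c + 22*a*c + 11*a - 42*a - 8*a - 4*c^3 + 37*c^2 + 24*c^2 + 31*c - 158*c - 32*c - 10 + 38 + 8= 3*a^2 - 39*a - 4*c^3 + c^2*(61 - 5*a) + c*(-a^2 + 28*a - 159) + 36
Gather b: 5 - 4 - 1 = 0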